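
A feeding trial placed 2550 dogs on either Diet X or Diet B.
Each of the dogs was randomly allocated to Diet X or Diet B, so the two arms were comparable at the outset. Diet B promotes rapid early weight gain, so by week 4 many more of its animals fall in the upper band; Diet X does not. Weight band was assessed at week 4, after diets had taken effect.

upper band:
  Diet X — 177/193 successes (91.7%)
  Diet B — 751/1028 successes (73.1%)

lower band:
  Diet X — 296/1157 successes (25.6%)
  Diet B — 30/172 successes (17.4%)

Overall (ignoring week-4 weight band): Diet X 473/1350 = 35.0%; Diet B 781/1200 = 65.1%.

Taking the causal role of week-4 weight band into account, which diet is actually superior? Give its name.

Week-4 weight band here is a post-treatment variable shaped by the diet; conditioning on it would introduce bias rather than remove it. The overall comparison is the causal one.
Pooled: Diet X 35.0% vs Diet B 65.1%; Diet B is higher overall.

Diet B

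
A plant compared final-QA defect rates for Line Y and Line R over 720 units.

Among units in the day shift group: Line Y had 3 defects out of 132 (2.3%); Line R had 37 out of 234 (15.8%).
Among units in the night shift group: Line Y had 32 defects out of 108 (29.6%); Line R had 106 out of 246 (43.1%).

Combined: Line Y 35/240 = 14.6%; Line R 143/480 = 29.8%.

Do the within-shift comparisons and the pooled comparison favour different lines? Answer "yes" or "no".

Within each shift level (day shift 2.3% vs 15.8%; night shift 29.6% vs 43.1%), Line Y has the lower rate every time. Pooled: 14.6% vs 29.8% — Line Y has the lower rate overall. They agree.

no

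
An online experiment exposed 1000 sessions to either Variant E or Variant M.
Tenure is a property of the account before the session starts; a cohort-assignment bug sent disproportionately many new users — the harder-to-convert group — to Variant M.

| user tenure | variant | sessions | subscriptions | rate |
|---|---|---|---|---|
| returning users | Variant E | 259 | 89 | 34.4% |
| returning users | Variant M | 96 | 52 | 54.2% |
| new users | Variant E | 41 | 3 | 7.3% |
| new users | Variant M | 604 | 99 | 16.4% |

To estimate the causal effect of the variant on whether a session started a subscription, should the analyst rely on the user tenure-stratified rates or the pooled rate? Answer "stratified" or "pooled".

stratified

Here user tenure is a common cause — it drives both which variant a case falls under and the outcome. The crude comparison mixes populations; the stratum-specific rates are the causally relevant ones.
Within each level — returning users: 34.4% vs 54.2%; new users: 7.3% vs 16.4% — Variant M is higher every time.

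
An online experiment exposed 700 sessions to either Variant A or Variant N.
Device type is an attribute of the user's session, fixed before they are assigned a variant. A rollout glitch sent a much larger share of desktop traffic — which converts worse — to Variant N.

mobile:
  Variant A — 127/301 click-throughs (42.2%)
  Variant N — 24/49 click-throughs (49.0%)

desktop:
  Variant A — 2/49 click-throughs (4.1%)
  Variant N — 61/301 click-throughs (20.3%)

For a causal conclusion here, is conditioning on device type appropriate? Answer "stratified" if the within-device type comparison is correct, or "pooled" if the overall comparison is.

stratified

Device type is set before the variant has any effect — it is not caused by the variant — and it independently drives the outcome. That makes it a confounder, so the causal comparison is within device type levels.
Within each level — mobile: 42.2% vs 49.0%; desktop: 4.1% vs 20.3% — Variant N is higher every time.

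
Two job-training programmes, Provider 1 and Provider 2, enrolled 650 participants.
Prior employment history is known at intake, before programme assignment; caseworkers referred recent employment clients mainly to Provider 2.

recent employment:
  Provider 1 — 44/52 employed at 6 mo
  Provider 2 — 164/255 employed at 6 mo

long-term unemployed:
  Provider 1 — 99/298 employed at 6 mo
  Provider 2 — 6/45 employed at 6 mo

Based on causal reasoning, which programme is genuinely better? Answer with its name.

Provider 1

The prior employment history-specific comparison favours Provider 1 throughout, but the pooled figures favour Provider 2. The question is whether to condition on prior employment history.
Prior employment history is set before the programme has any effect — it is not caused by the programme — and it independently drives the outcome. That makes it a confounder, so the causal comparison is within prior employment history levels.
Within each level — recent employment: 84.6% vs 64.3%; long-term unemployed: 33.2% vs 13.3% — Provider 1 is higher every time.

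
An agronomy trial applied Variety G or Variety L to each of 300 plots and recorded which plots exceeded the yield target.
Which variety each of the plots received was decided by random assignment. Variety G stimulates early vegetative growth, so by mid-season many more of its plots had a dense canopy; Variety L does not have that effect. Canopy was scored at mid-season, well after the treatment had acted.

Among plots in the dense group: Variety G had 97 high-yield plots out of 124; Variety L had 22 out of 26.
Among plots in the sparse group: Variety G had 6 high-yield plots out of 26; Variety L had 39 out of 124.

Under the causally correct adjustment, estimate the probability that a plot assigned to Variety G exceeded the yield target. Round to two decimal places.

0.69

Mid-season canopy is recorded after the variety and is itself shifted by it — it sits on the causal path from variety to outcome. Conditioning on a mediator would strip out part of the effect we want; the pooled comparison gives the total causal effect.
So P(outcome | do(Variety G)) is just the pooled rate for Variety G: 103/150 = 0.687.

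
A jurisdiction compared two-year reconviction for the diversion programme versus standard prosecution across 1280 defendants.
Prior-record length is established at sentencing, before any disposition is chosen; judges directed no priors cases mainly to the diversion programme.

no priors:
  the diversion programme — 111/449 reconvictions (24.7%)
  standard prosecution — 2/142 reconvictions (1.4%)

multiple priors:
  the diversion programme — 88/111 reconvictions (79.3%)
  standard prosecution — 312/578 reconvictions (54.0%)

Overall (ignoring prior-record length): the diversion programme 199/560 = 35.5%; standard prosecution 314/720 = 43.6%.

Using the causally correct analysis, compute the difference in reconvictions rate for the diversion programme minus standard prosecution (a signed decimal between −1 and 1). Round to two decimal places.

standard prosecution is lower inside every prior-record length stratum but the diversion programme is lower in aggregate. Whether to stratify depends on how prior-record length relates to the disposition.
Since prior-record length is a pre-existing factor (not a product of the disposition) and it affects the outcome on its own, it is a confounder. The stratified rates, not the pooled rate, identify the causal effect.
Adjusting over the population distribution of prior-record length: 0.462·(0.247−0.014) + 0.538·(0.793−0.540) = +0.244.

+0.24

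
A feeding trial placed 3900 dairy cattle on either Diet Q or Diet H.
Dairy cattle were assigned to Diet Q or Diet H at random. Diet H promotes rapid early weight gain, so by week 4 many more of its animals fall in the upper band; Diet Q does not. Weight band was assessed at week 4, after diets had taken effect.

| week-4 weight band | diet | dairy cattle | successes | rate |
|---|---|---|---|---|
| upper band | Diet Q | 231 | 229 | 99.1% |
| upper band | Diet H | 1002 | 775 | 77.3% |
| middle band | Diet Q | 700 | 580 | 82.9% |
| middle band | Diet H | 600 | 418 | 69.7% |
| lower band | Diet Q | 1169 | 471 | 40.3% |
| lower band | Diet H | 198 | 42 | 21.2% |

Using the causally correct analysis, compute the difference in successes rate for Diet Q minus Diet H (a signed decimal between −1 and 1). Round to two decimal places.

The stratified and pooled comparisons disagree (Diet Q wins within each week-4 weight band; Diet H wins overall), so the answer turns on the causal role of week-4 weight band.
The distribution of week-4 weight band is itself part of what the diet does — it is an intermediate outcome. Holding it fixed would remove that part of the effect; the total effect is the pooled difference.
The causal difference is the pooled difference: 0.610 − 0.686 = -0.077.

-0.08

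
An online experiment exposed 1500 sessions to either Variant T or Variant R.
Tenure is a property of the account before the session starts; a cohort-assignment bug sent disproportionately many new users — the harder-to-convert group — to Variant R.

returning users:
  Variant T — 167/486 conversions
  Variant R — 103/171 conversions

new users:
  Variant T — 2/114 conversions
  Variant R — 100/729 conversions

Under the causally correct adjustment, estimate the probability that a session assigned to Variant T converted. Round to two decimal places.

0.16

The user tenure-specific comparison favours Variant R throughout, but the pooled figures favour Variant T. The question is whether to condition on user tenure.
User tenure differs across variants for reasons unrelated to any effect of the variant itself, and it separately predicts the outcome — a classic confounder. We must compare within user tenure levels.
Standardising Variant T to the population user tenure mix: 0.438·167/486 + 0.562·2/114 = 0.160.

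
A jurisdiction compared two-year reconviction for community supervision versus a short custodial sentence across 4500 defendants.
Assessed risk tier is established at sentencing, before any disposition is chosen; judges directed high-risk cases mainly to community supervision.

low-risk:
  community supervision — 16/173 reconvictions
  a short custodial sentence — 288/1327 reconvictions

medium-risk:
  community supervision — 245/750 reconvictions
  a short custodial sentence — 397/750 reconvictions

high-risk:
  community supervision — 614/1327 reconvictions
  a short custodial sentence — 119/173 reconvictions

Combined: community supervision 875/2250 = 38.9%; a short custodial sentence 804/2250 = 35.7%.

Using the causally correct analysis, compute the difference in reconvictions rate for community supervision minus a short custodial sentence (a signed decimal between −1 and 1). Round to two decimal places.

-0.18

The assessed risk tier-specific comparison favours community supervision throughout, but the pooled figures favour a short custodial sentence. The question is whether to condition on assessed risk tier.
Assessed risk tier satisfies the back-door criterion: it is not a descendant of the disposition, and it blocks the spurious path from disposition to outcome. Adjusting for it (i.e., using the within-assessed risk tier rates) gives the causal effect.
Adjusting over the population distribution of assessed risk tier: 0.333·(0.092−0.217) + 0.333·(0.327−0.529) + 0.333·(0.463−0.688) = -0.184.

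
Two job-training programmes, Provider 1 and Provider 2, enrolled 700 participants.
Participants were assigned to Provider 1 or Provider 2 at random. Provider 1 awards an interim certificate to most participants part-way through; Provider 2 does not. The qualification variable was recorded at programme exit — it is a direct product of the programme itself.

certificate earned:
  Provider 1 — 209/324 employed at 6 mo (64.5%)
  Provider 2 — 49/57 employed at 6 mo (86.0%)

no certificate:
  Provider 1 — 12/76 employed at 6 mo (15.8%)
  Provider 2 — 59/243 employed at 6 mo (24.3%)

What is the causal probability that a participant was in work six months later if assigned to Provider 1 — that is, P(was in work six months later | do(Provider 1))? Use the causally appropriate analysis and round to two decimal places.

The qualification attained during the programme-specific comparison favours Provider 2 throughout, but the pooled figures favour Provider 1. The question is whether to condition on qualification attained during the programme.
Because the programme influences qualification attained during the programme, qualification attained during the programme is a post-treatment mediator, not a confounder. Stratifying on it would bias the estimate; the causal effect is the crude pooled difference.
So P(outcome | do(Provider 1)) is just the pooled rate for Provider 1: 221/400 = 0.552.

0.55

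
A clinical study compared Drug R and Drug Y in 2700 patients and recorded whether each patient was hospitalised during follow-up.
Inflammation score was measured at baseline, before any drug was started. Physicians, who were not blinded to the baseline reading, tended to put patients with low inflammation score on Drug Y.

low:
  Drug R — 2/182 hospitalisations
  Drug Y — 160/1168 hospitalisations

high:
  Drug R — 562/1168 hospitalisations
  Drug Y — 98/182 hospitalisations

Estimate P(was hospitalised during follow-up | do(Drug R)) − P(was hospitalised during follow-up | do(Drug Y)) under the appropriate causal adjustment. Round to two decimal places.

Inflammation score differs across drugs for reasons unrelated to any effect of the drug itself, and it separately predicts the outcome — a classic confounder. We must compare within inflammation score levels.
Adjusting over the population distribution of inflammation score: 0.500·(0.011−0.137) + 0.500·(0.481−0.538) = -0.092.

-0.09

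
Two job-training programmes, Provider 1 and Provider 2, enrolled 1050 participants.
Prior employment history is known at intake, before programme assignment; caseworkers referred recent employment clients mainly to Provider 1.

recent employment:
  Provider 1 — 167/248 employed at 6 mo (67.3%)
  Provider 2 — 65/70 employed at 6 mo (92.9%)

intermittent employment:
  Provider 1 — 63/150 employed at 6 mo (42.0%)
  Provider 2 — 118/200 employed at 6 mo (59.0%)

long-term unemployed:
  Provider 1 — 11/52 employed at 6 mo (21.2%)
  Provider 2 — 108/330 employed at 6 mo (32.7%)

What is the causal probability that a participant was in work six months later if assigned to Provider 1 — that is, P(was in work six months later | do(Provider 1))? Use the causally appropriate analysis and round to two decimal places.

Here prior employment history is a common cause — it drives both which programme a case falls under and the outcome. The crude comparison mixes populations; the stratum-specific rates are the causally relevant ones.
Standardising Provider 1 to the population prior employment history mix: 0.303·167/248 + 0.333·63/150 + 0.364·11/52 = 0.421.

0.42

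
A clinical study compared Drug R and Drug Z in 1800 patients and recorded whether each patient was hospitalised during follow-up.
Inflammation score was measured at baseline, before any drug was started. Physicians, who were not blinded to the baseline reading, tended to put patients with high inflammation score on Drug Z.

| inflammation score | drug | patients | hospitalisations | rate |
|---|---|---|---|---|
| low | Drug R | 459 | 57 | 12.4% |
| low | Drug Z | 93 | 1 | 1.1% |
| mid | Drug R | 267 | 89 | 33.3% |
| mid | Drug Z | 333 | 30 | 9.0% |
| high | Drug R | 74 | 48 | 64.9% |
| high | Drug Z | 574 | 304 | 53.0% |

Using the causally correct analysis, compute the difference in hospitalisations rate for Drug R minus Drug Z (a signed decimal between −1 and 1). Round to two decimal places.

+0.16

Inflammation score is set before the drug has any effect — it is not caused by the drug — and it independently drives the outcome. That makes it a confounder, so the causal comparison is within inflammation score levels.
Adjusting over the population distribution of inflammation score: 0.307·(0.124−0.011) + 0.333·(0.333−0.090) + 0.360·(0.649−0.530) = +0.159.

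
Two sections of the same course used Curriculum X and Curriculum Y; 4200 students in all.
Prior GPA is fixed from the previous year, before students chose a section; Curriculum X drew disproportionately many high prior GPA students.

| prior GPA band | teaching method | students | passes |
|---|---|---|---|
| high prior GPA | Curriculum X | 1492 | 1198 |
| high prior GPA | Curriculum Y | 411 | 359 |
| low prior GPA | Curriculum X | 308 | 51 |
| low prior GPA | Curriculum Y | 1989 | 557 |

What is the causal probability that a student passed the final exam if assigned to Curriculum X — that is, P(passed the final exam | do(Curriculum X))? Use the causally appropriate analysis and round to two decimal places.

0.45

The prior GPA band-specific comparison favours Curriculum Y throughout, but the pooled figures favour Curriculum X. The question is whether to condition on prior GPA band.
Prior GPA band is set before the teaching method has any effect — it is not caused by the teaching method — and it independently drives the outcome. That makes it a confounder, so the causal comparison is within prior GPA band levels.
Standardising Curriculum X to the population prior GPA band mix: 0.453·1198/1492 + 0.547·51/308 = 0.454.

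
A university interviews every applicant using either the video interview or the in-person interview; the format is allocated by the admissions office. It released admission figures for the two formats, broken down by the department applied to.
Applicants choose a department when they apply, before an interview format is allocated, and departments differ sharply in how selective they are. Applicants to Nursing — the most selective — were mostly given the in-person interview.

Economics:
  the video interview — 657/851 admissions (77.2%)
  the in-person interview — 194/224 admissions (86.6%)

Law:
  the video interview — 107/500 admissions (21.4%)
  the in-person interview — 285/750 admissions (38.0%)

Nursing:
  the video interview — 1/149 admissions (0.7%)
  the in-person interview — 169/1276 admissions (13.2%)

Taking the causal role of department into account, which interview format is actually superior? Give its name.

The imbalance in department arose from how applicants were allocated, not from anything the interview format did; and department independently affects the outcome. The pooled gap is confounded — condition on department.
Within each level — Economics: 77.2% vs 86.6%; Law: 21.4% vs 38.0%; Nursing: 0.7% vs 13.2% — the in-person interview is higher every time.

the in-person interview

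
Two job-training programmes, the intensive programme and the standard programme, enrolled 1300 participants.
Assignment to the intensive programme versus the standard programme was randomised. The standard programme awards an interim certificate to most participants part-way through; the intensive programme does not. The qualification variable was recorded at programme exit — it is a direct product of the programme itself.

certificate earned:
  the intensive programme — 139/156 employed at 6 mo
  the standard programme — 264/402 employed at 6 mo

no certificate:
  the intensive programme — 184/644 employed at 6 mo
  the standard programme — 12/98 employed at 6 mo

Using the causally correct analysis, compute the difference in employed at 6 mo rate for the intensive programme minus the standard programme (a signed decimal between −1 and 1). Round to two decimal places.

The distribution of qualification attained during the programme is itself part of what the programme does — it is an intermediate outcome. Holding it fixed would remove that part of the effect; the total effect is the pooled difference.
The causal difference is the pooled difference: 0.404 − 0.552 = -0.148.

-0.15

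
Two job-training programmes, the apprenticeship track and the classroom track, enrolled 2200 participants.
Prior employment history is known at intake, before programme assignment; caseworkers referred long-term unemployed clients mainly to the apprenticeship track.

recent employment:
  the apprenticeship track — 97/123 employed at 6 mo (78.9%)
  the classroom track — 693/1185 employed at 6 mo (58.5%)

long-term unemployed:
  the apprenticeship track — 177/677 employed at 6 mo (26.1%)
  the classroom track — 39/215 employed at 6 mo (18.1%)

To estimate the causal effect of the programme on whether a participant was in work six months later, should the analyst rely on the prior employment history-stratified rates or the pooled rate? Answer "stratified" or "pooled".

the apprenticeship track is higher inside every prior employment history stratum but the classroom track is higher in aggregate. Whether to stratify depends on how prior employment history relates to the programme.
Here prior employment history is a common cause — it drives both which programme a case falls under and the outcome. The crude comparison mixes populations; the stratum-specific rates are the causally relevant ones.
Within each level — recent employment: 78.9% vs 58.5%; long-term unemployed: 26.1% vs 18.1% — the apprenticeship track is higher every time.

stratified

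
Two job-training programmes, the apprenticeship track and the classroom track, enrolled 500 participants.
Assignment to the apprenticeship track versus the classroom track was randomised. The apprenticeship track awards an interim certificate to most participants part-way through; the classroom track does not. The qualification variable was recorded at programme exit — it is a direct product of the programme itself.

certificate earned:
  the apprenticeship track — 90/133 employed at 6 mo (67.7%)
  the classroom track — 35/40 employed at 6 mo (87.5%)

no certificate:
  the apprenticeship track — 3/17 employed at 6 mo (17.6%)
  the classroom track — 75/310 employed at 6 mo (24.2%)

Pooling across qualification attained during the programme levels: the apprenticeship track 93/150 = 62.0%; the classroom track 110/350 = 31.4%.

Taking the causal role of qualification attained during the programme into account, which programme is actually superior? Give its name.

the apprenticeship track

Within every qualification attained during the programme level the classroom track has the higher rate, yet pooled the apprenticeship track does — Simpson's reversal.
Qualification attained during the programme here is a post-treatment variable shaped by the programme; conditioning on it would introduce bias rather than remove it. The overall comparison is the causal one.
Pooled: the apprenticeship track 62.0% vs the classroom track 31.4%; the apprenticeship track is higher overall.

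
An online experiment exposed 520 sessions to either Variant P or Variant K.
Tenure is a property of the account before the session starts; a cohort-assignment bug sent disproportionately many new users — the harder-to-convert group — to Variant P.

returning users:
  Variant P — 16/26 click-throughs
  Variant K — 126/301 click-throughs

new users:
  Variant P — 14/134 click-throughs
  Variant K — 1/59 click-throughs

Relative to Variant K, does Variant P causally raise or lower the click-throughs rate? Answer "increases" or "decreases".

increases

The stratified and pooled comparisons disagree (Variant P wins within each user tenure; Variant K wins overall), so the answer turns on the causal role of user tenure.
Nothing the variant does changes user tenure; the imbalance is an allocation artefact. With user tenure also predicting the outcome, the pooled figure is confounded, and the within-stratum comparison is the causal one.
Within each level — returning users: 61.5% vs 41.9%; new users: 10.4% vs 1.7% — Variant P is higher every time.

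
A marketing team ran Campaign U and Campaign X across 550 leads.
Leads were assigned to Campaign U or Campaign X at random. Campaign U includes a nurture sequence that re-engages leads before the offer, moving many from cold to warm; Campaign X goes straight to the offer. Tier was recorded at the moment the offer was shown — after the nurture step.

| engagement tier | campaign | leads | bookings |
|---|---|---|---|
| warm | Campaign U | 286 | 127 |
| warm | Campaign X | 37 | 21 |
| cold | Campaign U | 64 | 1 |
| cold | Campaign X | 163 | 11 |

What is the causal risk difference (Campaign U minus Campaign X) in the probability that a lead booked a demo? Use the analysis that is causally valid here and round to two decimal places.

+0.21

Engagement tier is recorded after the campaign and is itself shifted by it — it sits on the causal path from campaign to outcome. Conditioning on a mediator would strip out part of the effect we want; the pooled comparison gives the total causal effect.
The causal difference is the pooled difference: 0.366 − 0.160 = +0.206.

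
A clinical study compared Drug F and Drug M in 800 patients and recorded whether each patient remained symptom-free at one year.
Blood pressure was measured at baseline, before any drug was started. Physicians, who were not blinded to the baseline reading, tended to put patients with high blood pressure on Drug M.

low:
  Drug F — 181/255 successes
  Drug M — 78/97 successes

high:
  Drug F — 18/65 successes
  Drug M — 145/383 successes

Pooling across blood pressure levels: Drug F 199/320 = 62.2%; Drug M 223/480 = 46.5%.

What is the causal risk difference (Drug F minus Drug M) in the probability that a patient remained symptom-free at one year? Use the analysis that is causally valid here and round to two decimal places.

The blood pressure-specific comparison favours Drug M throughout, but the pooled figures favour Drug F. The question is whether to condition on blood pressure.
Blood pressure satisfies the back-door criterion: it is not a descendant of the drug, and it blocks the spurious path from drug to outcome. Adjusting for it (i.e., using the within-blood pressure rates) gives the causal effect.
Adjusting over the population distribution of blood pressure: 0.440·(0.710−0.804) + 0.560·(0.277−0.379) = -0.098.

-0.10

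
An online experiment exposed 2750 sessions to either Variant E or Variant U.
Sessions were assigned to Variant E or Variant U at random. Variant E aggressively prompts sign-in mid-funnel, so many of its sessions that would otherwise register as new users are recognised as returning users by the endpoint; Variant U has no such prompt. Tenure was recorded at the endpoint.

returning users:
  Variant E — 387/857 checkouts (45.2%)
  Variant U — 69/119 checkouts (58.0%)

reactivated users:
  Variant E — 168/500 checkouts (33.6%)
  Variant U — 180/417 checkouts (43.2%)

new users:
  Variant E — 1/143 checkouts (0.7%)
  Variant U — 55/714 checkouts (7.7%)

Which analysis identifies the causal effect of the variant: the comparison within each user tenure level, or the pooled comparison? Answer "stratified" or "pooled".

The distribution of user tenure is itself part of what the variant does — it is an intermediate outcome. Holding it fixed would remove that part of the effect; the total effect is the pooled difference.
Pooled: Variant E 37.1% vs Variant U 24.3%; Variant E is higher overall.

pooled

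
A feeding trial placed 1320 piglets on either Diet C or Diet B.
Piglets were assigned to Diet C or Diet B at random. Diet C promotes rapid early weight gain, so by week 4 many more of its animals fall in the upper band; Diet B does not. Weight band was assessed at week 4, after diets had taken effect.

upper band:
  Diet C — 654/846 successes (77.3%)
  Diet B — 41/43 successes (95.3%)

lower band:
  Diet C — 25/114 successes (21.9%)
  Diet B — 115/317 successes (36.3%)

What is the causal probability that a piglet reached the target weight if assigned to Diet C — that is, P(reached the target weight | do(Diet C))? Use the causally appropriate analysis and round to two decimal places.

0.71

Stratifying would compare diets among piglets the diets themselves sorted into week-4 weight band groups — a form of selection on an intermediate. The unconditioned pooled rates give the total causal effect.
So P(outcome | do(Diet C)) is just the pooled rate for Diet C: 679/960 = 0.707.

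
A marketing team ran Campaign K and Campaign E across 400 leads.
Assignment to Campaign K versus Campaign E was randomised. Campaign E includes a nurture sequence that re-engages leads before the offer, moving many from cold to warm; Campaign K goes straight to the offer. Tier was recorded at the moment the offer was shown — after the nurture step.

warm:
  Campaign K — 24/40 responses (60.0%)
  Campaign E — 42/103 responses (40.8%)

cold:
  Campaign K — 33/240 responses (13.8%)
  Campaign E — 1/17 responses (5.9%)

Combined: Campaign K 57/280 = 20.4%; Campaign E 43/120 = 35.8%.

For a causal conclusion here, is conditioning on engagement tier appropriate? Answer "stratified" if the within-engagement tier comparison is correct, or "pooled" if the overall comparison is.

pooled

Engagement tier is recorded after the campaign and is itself shifted by it — it sits on the causal path from campaign to outcome. Conditioning on a mediator would strip out part of the effect we want; the pooled comparison gives the total causal effect.
Pooled: Campaign K 20.4% vs Campaign E 35.8%; Campaign E is higher overall.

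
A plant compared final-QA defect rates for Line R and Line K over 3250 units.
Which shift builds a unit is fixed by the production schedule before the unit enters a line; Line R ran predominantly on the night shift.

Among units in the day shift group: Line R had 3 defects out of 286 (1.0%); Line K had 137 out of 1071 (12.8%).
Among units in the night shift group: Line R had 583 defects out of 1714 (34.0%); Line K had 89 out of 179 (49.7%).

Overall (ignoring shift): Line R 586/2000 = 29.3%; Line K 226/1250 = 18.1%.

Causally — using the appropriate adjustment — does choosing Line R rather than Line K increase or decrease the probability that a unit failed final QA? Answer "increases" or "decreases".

decreases

The shift-specific comparison favours Line R throughout, but the pooled figures favour Line K. The question is whether to condition on shift.
Shift satisfies the back-door criterion: it is not a descendant of the line, and it blocks the spurious path from line to outcome. Adjusting for it (i.e., using the within-shift rates) gives the causal effect.
Within each level — day shift: 1.0% vs 12.8%; night shift: 34.0% vs 49.7% — Line R is lower every time.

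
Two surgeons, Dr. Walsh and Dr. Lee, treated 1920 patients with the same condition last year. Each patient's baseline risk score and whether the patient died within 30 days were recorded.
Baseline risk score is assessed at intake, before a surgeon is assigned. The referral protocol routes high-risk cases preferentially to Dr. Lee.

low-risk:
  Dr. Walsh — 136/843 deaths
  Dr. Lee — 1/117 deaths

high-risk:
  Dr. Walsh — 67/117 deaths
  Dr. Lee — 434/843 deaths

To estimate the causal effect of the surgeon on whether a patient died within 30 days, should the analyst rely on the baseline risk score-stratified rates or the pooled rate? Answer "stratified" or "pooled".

Within every baseline risk score level Dr. Lee has the lower rate, yet pooled Dr. Walsh does — Simpson's reversal.
Here baseline risk score is a common cause — it drives both which surgeon a case falls under and the outcome. The crude comparison mixes populations; the stratum-specific rates are the causally relevant ones.
Within each level — low-risk: 16.1% vs 0.9%; high-risk: 57.3% vs 51.5% — Dr. Lee is lower every time.

stratified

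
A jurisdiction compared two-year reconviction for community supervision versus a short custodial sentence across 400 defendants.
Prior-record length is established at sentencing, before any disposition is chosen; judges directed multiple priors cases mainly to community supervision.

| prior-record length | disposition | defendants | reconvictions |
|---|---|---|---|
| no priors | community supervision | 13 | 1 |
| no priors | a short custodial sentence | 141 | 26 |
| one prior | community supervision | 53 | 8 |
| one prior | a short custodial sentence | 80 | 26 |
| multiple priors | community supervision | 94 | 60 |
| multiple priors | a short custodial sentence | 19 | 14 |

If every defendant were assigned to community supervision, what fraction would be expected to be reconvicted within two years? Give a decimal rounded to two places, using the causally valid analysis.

0.26

Prior-record length satisfies the back-door criterion: it is not a descendant of the disposition, and it blocks the spurious path from disposition to outcome. Adjusting for it (i.e., using the within-prior-record length rates) gives the causal effect.
Standardising community supervision to the population prior-record length mix: 0.385·1/13 + 0.333·8/53 + 0.282·60/94 = 0.260.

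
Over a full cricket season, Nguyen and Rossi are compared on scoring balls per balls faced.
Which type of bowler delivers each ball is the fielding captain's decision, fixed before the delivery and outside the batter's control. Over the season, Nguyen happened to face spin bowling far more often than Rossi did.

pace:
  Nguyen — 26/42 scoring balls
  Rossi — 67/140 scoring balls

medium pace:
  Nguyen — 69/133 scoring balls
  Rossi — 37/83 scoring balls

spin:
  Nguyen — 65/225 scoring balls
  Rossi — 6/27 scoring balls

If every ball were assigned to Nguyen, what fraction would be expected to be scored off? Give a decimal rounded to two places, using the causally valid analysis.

Bowling type satisfies the back-door criterion: it is not a descendant of the player, and it blocks the spurious path from player to outcome. Adjusting for it (i.e., using the within-bowling type rates) gives the causal effect.
Standardising Nguyen to the population bowling type mix: 0.280·26/42 + 0.332·69/133 + 0.388·65/225 = 0.458.

0.46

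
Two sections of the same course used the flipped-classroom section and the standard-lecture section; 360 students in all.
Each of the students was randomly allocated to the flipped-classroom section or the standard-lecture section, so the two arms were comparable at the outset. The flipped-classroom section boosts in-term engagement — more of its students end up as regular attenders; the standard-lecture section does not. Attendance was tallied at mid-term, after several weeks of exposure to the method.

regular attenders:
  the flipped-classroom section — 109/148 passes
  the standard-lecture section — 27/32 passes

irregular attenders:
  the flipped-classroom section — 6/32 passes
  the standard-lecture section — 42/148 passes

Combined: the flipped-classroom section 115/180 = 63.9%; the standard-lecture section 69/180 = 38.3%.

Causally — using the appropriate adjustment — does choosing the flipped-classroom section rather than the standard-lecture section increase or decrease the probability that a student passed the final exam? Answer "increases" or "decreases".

The distribution of mid-term attendance is itself part of what the teaching method does — it is an intermediate outcome. Holding it fixed would remove that part of the effect; the total effect is the pooled difference.
Pooled: the flipped-classroom section 63.9% vs the standard-lecture section 38.3%; the flipped-classroom section is higher overall.

increases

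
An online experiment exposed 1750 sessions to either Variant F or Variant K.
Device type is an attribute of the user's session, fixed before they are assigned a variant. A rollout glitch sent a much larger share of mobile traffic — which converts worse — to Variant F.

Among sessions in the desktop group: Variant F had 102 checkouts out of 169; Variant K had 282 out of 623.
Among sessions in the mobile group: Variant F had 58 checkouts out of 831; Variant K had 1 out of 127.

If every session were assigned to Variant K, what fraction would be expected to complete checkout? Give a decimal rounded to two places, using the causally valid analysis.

0.21

The stratified and pooled comparisons disagree (Variant F wins within each device type; Variant K wins overall), so the answer turns on the causal role of device type.
The imbalance in device type arose from how sessions were allocated, not from anything the variant did; and device type independently affects the outcome. The pooled gap is confounded — condition on device type.
Standardising Variant K to the population device type mix: 0.453·282/623 + 0.547·1/127 = 0.209.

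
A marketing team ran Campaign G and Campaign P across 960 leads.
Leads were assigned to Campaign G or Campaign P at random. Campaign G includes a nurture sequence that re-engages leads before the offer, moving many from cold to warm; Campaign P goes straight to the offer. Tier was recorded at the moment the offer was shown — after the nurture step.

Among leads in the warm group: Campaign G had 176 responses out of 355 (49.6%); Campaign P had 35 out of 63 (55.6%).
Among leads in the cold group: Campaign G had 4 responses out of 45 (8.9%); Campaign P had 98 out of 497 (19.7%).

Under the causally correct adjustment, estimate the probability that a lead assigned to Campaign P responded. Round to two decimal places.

0.24

Engagement tier here is a post-treatment variable shaped by the campaign; conditioning on it would introduce bias rather than remove it. The overall comparison is the causal one.
So P(outcome | do(Campaign P)) is just the pooled rate for Campaign P: 133/560 = 0.237.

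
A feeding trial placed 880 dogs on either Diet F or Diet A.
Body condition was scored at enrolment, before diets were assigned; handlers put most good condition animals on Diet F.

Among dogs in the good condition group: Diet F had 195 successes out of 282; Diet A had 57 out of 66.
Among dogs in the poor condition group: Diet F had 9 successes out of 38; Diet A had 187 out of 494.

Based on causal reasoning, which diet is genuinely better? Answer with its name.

Diet A is higher inside every starting body condition stratum but Diet F is higher in aggregate. Whether to stratify depends on how starting body condition relates to the diet.
The imbalance in starting body condition arose from how dogs were allocated, not from anything the diet did; and starting body condition independently affects the outcome. The pooled gap is confounded — condition on starting body condition.
Within each level — good condition: 69.1% vs 86.4%; poor condition: 23.7% vs 37.9% — Diet A is higher every time.

Diet A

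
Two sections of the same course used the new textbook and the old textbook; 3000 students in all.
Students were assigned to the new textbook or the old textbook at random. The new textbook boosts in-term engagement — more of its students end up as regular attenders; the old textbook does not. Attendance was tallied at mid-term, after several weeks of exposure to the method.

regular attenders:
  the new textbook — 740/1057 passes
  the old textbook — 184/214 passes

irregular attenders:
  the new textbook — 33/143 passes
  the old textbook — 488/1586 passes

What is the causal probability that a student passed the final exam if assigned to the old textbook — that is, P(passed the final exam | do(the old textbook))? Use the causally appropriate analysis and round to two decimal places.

0.37

the old textbook is higher inside every mid-term attendance stratum but the new textbook is higher in aggregate. Whether to stratify depends on how mid-term attendance relates to the teaching method.
Stratifying would compare teaching methods among students the teaching methods themselves sorted into mid-term attendance groups — a form of selection on an intermediate. The unconditioned pooled rates give the total causal effect.
So P(outcome | do(the old textbook)) is just the pooled rate for the old textbook: 672/1800 = 0.373.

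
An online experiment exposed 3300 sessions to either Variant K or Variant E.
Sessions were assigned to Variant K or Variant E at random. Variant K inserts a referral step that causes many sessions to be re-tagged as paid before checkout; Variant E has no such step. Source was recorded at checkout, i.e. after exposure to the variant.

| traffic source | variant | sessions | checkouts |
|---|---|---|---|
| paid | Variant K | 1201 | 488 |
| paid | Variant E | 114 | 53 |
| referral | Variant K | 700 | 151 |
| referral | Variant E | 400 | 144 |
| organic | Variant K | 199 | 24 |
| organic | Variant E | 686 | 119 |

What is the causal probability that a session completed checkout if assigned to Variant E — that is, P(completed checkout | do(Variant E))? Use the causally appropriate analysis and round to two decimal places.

0.26

Because the variant influences traffic source, traffic source is a post-treatment mediator, not a confounder. Stratifying on it would bias the estimate; the causal effect is the crude pooled difference.
So P(outcome | do(Variant E)) is just the pooled rate for Variant E: 316/1200 = 0.263.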